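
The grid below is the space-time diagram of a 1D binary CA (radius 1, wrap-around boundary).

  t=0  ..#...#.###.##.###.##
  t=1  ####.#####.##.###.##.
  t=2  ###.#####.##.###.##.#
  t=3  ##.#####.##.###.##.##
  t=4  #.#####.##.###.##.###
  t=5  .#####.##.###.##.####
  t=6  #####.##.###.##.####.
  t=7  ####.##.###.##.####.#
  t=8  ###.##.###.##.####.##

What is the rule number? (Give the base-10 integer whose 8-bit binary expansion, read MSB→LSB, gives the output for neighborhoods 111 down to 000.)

  [7] ### => #  t=0,i=9
  [6] ##. => .  t=0,i=10
  [5] #.# => #  t=0,i=7
  [4] #.. => #  t=0,i=0
  [3] .## => #  t=0,i=8
  [2] .#. => #  t=0,i=2
  [1] ..# => #  t=0,i=1
  [0] ... => .  t=0,i=4
  bits 10111110 = 190

190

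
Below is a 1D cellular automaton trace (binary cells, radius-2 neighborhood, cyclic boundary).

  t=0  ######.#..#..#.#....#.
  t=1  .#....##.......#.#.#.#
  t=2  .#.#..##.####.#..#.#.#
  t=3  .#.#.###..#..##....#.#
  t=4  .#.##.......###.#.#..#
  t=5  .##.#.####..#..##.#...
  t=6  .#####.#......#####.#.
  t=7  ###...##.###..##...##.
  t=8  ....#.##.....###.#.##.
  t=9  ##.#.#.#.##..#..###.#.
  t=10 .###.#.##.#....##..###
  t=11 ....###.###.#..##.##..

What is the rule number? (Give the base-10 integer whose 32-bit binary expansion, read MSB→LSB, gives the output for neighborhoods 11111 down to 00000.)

  [31] ##### => .  t=0,i=2
  [30] ####. => .  t=0,i=4
  [29] ###.# => .  t=0,i=5
  [28] ###.. => .  t=3,i=7
  [27] ##.## => .  t=2,i=8
  [26] ##.#. => #  t=0,i=6
  [25] ##..# => .  t=3,i=8
  [24] ##... => .  t=1,i=8
  [23] #.### => .  t=0,i=0
  [22] #.##. => .  t=4,i=3
  [21] #.#.# => #  t=1,i=17
  [20] #.#.. => #  t=0,i=7
  [19] #..## => #  t=2,i=5
  [18] #..#. => .  t=0,i=9
  [17] #...# => #  t=7,i=4
  [16] #.... => #  t=0,i=17
  [15] .#### => #  t=0,i=1
  [14] .###. => .  t=3,i=6
  [13] .##.# => #  t=2,i=7
  [12] .##.. => #  t=1,i=7
  [11] .#.## => #  t=0,i=21
  [10] .#.#. => .  t=0,i=14
  [9] .#..# => .  t=0,i=8
  [8] .#... => .  t=0,i=16
  [7] ..### => #  t=4,i=12
  [6] ..##. => #  t=1,i=6
  [5] ..#.# => .  t=0,i=13
  [4] ..#.. => .  t=0,i=10
  [3] ...## => .  t=1,i=5
  [2] ...#. => #  t=0,i=19
  [1] ....# => .  t=0,i=18
  [0] ..... => #  t=1,i=10
  bits 00000100001110111011100011000101 = 71022789

71022789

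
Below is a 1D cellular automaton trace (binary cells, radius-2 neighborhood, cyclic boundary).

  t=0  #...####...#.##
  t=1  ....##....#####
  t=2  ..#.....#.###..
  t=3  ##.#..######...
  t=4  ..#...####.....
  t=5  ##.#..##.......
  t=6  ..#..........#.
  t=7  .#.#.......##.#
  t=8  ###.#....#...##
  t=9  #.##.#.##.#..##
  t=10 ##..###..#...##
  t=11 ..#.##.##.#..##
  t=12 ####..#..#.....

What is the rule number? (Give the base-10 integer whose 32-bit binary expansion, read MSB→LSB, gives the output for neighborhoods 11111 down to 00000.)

  [31] ##### => #  t=1,i=12
  [30] ####. => .  t=0,i=6
  [29] ###.# => #  t=8,i=2
  [28] ###.. => .  t=0,i=0
  [27] ##.## => #  t=9,i=1
  [26] ##.#. => #  t=3,i=2
  [25] ##..# => #  t=10,i=2
  [24] ##... => .  t=0,i=1
  [23] #.### => #  t=0,i=13
  [22] #.##. => .  t=9,i=2
  [21] #.#.# => #  t=7,i=1
  [20] #.#.. => .  t=3,i=3
  [19] #..## => .  t=3,i=5
  [18] #..#. => #  t=10,i=8
  [17] #...# => .  t=0,i=2
  [16] #.... => .  t=1,i=1
  [15] .#### => #  t=0,i=5
  [14] .###. => #  t=0,i=14
  [13] .##.# => .  t=3,i=1
  [12] .##.. => .  t=1,i=5
  [11] .#.## => #  t=0,i=12
  [10] .#.#. => #  t=7,i=0
  [9] .#..# => .  t=3,i=4
  [8] .#... => #  t=2,i=3
  [7] ..### => #  t=0,i=4
  [6] ..##. => .  t=1,i=4
  [5] ..#.# => #  t=0,i=11
  [4] ..#.. => .  t=2,i=2
  [3] ...## => .  t=0,i=3
  [2] ...#. => #  t=0,i=10
  [1] ....# => #  t=1,i=2
  [0] ..... => .  t=2,i=5
  bits 10101110101001001100110110100110 = 2930036134

2930036134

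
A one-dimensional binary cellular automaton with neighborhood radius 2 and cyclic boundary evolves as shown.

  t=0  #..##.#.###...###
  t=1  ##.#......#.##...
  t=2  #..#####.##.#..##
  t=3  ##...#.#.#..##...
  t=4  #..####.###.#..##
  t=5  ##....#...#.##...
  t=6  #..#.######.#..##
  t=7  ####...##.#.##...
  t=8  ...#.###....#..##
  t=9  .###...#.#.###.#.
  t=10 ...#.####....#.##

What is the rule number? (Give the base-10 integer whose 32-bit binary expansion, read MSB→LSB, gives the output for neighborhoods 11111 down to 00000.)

  ##### -> #   bit 31 = 1  t=2,i=5
  ####. -> .   bit 30 = 0  t=0,i=16
  ###.# -> #   bit 29 = 1  t=2,i=7
  ###.. -> #   bit 28 = 1  t=0,i=0
  ##.## -> .   bit 27 = 0  t=2,i=8
  ##.#. -> .   bit 26 = 0  t=0,i=5
  ##..# -> #   bit 25 = 1  t=0,i=1
  ##... -> .   bit 24 = 0  t=0,i=11
  #.### -> .   bit 23 = 0  t=0,i=8
  #.##. -> #   bit 22 = 1  t=1,i=12
  #.#.# -> .   bit 21 = 0  t=0,i=6
  #.#.. -> #   bit 20 = 1  t=1,i=3
  #..## -> .   bit 19 = 0  t=0,i=2
  #..#. -> #   bit 18 = 1  t=6,i=2
  #...# -> #   bit 17 = 1  t=0,i=12
  #.... -> #   bit 16 = 1  t=1,i=5
  .#### -> .   bit 15 = 0  t=0,i=15
  .###. -> .   bit 14 = 0  t=0,i=9
  .##.# -> .   bit 13 = 0  t=0,i=4
  .##.. -> .   bit 12 = 0  t=1,i=13
  .#.## -> .   bit 11 = 0  t=0,i=7
  .#.#. -> #   bit 10 = 1  t=3,i=6
  .#..# -> #   bit 9 = 1  t=2,i=13
  .#... -> #   bit 8 = 1  t=1,i=4
  ..### -> .   bit 7 = 0  t=0,i=14
  ..##. -> #   bit 6 = 1  t=0,i=3
  ..#.# -> #   bit 5 = 1  t=1,i=10
  ..#.. -> #   bit 4 = 1  t=5,i=6
  ...## -> #   bit 3 = 1  t=0,i=13
  ...#. -> #   bit 2 = 1  t=1,i=9
  ....# -> .   bit 1 = 0  t=1,i=8
  ..... -> #   bit 0 = 1  t=1,i=6
  bits 10110010010101110000011101111101 = 2992047997

2992047997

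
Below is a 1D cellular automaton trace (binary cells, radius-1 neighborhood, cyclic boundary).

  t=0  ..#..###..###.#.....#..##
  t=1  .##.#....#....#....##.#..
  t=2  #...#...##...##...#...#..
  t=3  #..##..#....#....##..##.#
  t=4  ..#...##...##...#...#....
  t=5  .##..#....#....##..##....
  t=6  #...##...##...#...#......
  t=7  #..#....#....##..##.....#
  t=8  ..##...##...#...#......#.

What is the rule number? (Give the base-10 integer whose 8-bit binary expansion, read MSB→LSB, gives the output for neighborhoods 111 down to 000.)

6

  ###|.  b7=0 t=0,i=6
  ##.|.  b6=0 t=0,i=7
  #.#|.  b5=0 t=0,i=13
  #..|.  b4=0 t=0,i=0
  .##|.  b3=0 t=0,i=5
  .#.|#  b2=1 t=0,i=2
  ..#|#  b1=1 t=0,i=1
  ...|.  b0=0 t=0,i=16
  bits 00000110 = 6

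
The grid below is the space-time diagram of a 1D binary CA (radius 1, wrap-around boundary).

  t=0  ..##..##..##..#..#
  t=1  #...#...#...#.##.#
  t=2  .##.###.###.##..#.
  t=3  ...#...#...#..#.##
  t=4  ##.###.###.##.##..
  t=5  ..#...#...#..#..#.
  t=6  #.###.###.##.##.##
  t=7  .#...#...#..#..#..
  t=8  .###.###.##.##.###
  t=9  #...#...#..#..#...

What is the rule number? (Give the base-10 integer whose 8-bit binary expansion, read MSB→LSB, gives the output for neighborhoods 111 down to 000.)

  [7] ### => .  t=2,i=5
  [6] ##. => .  t=0,i=3
  [5] #.# => #  t=1,i=13
  [4] #.. => #  t=0,i=0
  [3] .## => .  t=0,i=2
  [2] .#. => #  t=0,i=14
  [1] ..# => .  t=0,i=1
  [0] ... => #  t=1,i=2
  bits 00110101 = 53

53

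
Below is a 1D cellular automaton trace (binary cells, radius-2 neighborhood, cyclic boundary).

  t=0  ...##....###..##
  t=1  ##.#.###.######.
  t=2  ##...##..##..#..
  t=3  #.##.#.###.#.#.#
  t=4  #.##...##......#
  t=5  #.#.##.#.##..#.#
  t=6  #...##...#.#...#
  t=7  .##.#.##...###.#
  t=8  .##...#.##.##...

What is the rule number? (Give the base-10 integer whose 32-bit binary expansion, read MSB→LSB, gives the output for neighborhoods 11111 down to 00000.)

  nb #####: next=.  (t=1,i=11, bit31=0)
  nb ####.: next=#  (t=1,i=13, bit30=1)
  nb ###.#: next=.  (t=1,i=7, bit29=0)
  nb ###..: next=#  (t=0,i=11, bit28=1)
  nb ##.##: next=.  (t=1,i=8, bit27=0)
  nb ##.#.: next=.  (t=1,i=2, bit26=0)
  nb ##..#: next=#  (t=0,i=12, bit25=1)
  nb ##...: next=#  (t=0,i=0, bit24=1)
  nb #.###: next=#  (t=1,i=5, bit23=1)
  nb #.##.: next=#  (t=1,i=0, bit22=1)
  nb #.#.#: next=.  (t=1,i=3, bit21=0)
  nb #.#..: next=#  (t=6,i=11, bit20=1)
  nb #..##: next=#  (t=0,i=13, bit19=1)
  nb #..#.: next=.  (t=2,i=12, bit18=0)
  nb #...#: next=#  (t=0,i=1, bit17=1)
  nb #....: next=#  (t=0,i=6, bit16=1)
  nb .####: next=#  (t=1,i=10, bit15=1)
  nb .###.: next=#  (t=0,i=10, bit14=1)
  nb .##.#: next=#  (t=1,i=1, bit13=1)
  nb .##..: next=.  (t=0,i=4, bit12=0)
  nb .#.##: next=.  (t=1,i=4, bit11=0)
  nb .#.#.: next=.  (t=3,i=12, bit10=0)
  nb .#..#: next=.  (t=2,i=14, bit9=0)
  nb .#...: next=#  (t=6,i=12, bit8=1)
  nb ..###: next=#  (t=0,i=9, bit7=1)
  nb ..##.: next=#  (t=0,i=3, bit6=1)
  nb ..#.#: next=.  (t=5,i=13, bit5=0)
  nb ..#..: next=#  (t=2,i=13, bit4=1)
  nb ...##: next=.  (t=0,i=2, bit3=0)
  nb ...#.: next=.  (t=6,i=8, bit2=0)
  nb ....#: next=#  (t=0,i=7, bit1=1)
  nb .....: next=.  (t=4,i=11, bit0=0)
  bits 01010011110110111110000111010010 = 1406919122

1406919122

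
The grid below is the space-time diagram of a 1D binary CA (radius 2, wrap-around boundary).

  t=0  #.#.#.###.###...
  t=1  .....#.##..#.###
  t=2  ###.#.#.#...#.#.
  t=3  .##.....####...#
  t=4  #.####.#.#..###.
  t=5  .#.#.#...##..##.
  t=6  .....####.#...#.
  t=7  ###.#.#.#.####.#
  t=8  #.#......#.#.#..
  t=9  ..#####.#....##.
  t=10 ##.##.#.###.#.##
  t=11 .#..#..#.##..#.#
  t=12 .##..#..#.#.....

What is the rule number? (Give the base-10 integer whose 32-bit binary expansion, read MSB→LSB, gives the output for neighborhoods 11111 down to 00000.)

2702441229

  nb #####: next=#  (t=9,i=4, bit31=1)
  nb ####.: next=.  (t=3,i=10, bit30=0)
  nb ###.#: next=#  (t=0,i=8, bit29=1)
  nb ###..: next=.  (t=0,i=12, bit28=0)
  nb ##.##: next=.  (t=0,i=9, bit27=0)
  nb ##.#.: next=.  (t=2,i=3, bit26=0)
  nb ##..#: next=.  (t=1,i=9, bit25=0)
  nb ##...: next=#  (t=0,i=13, bit24=1)
  nb #.###: next=.  (t=0,i=6, bit23=0)
  nb #.##.: next=.  (t=1,i=7, bit22=0)
  nb #.#.#: next=.  (t=0,i=2, bit21=0)
  nb #.#..: next=#  (t=2,i=8, bit20=1)
  nb #..##: next=.  (t=4,i=11, bit19=0)
  nb #..#.: next=.  (t=1,i=10, bit18=0)
  nb #...#: next=#  (t=0,i=14, bit17=1)
  nb #....: next=#  (t=1,i=1, bit16=1)
  nb .####: next=#  (t=3,i=9, bit15=1)
  nb .###.: next=#  (t=0,i=7, bit14=1)
  nb .##.#: next=#  (t=10,i=4, bit13=1)
  nb .##..: next=#  (t=1,i=8, bit12=1)
  nb .#.##: next=#  (t=0,i=5, bit11=1)
  nb .#.#.: next=.  (t=0,i=1, bit10=0)
  nb .#..#: next=#  (t=4,i=10, bit9=1)
  nb .#...: next=#  (t=2,i=9, bit8=1)
  nb ..###: next=.  (t=3,i=8, bit7=0)
  nb ..##.: next=.  (t=5,i=9, bit6=0)
  nb ..#.#: next=.  (t=0,i=0, bit5=0)
  nb ..#..: next=.  (t=6,i=14, bit4=0)
  nb ...##: next=#  (t=3,i=7, bit3=1)
  nb ...#.: next=#  (t=0,i=15, bit2=1)
  nb ....#: next=.  (t=1,i=3, bit1=0)
  nb .....: next=#  (t=1,i=2, bit0=1)
  bits 10100001000100111111101100001101 = 2702441229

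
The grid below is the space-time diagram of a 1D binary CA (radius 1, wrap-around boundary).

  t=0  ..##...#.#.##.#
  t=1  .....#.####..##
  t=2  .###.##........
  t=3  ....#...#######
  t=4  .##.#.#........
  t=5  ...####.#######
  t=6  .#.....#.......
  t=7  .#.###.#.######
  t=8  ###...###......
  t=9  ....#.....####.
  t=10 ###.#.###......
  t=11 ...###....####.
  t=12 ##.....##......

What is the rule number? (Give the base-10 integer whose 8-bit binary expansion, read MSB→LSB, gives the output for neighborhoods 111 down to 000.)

37

  ### -> .   bit 7 = 0  t=1,i=8
  ##. -> .   bit 6 = 0  t=0,i=3
  #.# -> #   bit 5 = 1  t=0,i=8
  #.. -> .   bit 4 = 0  t=0,i=0
  .## -> .   bit 3 = 0  t=0,i=2
  .#. -> #   bit 2 = 1  t=0,i=7
  ..# -> .   bit 1 = 0  t=0,i=1
  ... -> #   bit 0 = 1  t=0,i=5
  bits 00100101 = 37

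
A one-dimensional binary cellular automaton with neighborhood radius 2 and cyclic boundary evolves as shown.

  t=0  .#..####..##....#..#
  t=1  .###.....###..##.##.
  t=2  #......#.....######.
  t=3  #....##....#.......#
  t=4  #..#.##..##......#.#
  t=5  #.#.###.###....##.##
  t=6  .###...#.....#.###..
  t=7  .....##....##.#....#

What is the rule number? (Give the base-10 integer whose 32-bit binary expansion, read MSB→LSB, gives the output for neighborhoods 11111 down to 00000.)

  [31] ##### => .  t=2,i=15
  [30] ####. => .  t=0,i=6
  [29] ###.# => .  t=2,i=18
  [28] ###.. => .  t=0,i=7
  [27] ##.## => #  t=1,i=16
  [26] ##.#. => #  t=2,i=19
  [25] ##..# => .  t=0,i=8
  [24] ##... => .  t=0,i=12
  [23] #.### => .  t=5,i=4
  [22] #.##. => #  t=1,i=17
  [21] #.#.# => #  t=5,i=2
  [20] #.#.. => #  t=0,i=1
  [19] #..## => #  t=0,i=3
  [18] #..#. => #  t=0,i=18
  [17] #...# => #  t=6,i=5
  [16] #.... => .  t=0,i=13
  [15] .#### => .  t=0,i=5
  [14] .###. => .  t=1,i=2
  [13] .##.# => #  t=1,i=15
  [12] .##.. => #  t=0,i=11
  [11] .#.## => #  t=4,i=4
  [10] .#.#. => .  t=0,i=0
  [9] .#..# => #  t=0,i=2
  [8] .#... => .  t=2,i=1
  [7] ..### => .  t=0,i=4
  [6] ..##. => #  t=0,i=10
  [5] ..#.# => .  t=0,i=19
  [4] ..#.. => .  t=0,i=16
  [3] ...## => .  t=1,i=8
  [2] ...#. => #  t=0,i=15
  [1] ....# => #  t=0,i=14
  [0] ..... => .  t=1,i=6
  bits 00001100011111100011101001000110 = 209599046

209599046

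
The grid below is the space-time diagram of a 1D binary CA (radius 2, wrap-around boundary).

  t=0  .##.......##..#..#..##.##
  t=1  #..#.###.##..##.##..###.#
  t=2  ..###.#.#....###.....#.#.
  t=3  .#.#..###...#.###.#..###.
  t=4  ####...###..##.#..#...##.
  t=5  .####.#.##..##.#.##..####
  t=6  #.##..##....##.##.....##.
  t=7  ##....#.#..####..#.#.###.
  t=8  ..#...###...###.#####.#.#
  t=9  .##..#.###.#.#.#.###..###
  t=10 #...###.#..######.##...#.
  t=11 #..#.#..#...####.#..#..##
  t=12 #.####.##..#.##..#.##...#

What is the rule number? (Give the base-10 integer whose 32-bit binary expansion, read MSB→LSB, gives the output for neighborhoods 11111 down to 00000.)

3644124281

  nb #####: next=#  (t=8,i=18, bit31=1)
  nb ####.: next=#  (t=4,i=2, bit30=1)
  nb ###.#: next=.  (t=1,i=7, bit29=0)
  nb ###..: next=#  (t=2,i=15, bit28=1)
  nb ##.##: next=#  (t=0,i=0, bit27=1)
  nb ##.#.: next=.  (t=2,i=5, bit26=0)
  nb ##..#: next=.  (t=0,i=12, bit25=0)
  nb ##...: next=#  (t=0,i=3, bit24=1)
  nb #.###: next=.  (t=1,i=5, bit23=0)
  nb #.##.: next=.  (t=0,i=1, bit22=0)
  nb #.#.#: next=#  (t=2,i=6, bit21=1)
  nb #.#..: next=#  (t=2,i=8, bit20=1)
  nb #..##: next=.  (t=0,i=19, bit19=0)
  nb #..#.: next=#  (t=0,i=13, bit18=1)
  nb #...#: next=.  (t=2,i=0, bit17=0)
  nb #....: next=.  (t=0,i=4, bit16=0)
  nb .####: next=#  (t=4,i=1, bit15=1)
  nb .###.: next=#  (t=1,i=6, bit14=1)
  nb .##.#: next=#  (t=0,i=21, bit13=1)
  nb .##..: next=.  (t=0,i=2, bit12=0)
  nb .#.##: next=#  (t=1,i=4, bit11=1)
  nb .#.#.: next=#  (t=2,i=7, bit10=1)
  nb .#..#: next=.  (t=0,i=15, bit9=0)
  nb .#...: next=.  (t=2,i=9, bit8=0)
  nb ..###: next=.  (t=1,i=20, bit7=0)
  nb ..##.: next=#  (t=0,i=10, bit6=1)
  nb ..#.#: next=#  (t=1,i=3, bit5=1)
  nb ..#..: next=#  (t=0,i=14, bit4=1)
  nb ...##: next=#  (t=0,i=9, bit3=1)
  nb ...#.: next=.  (t=2,i=20, bit2=0)
  nb ....#: next=.  (t=0,i=8, bit1=0)
  nb .....: next=#  (t=0,i=5, bit0=1)
  bits 11011001001101001110110001111001 = 3644124281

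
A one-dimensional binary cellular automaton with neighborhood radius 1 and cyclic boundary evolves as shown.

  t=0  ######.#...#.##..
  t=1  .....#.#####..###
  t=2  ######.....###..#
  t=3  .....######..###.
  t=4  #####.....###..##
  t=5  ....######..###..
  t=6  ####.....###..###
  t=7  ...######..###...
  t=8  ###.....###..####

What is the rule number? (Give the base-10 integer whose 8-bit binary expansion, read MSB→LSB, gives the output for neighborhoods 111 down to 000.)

87

  ###|.  b7=0 t=0,i=1
  ##.|#  b6=1 t=0,i=5
  #.#|.  b5=0 t=0,i=6
  #..|#  b4=1 t=0,i=8
  .##|.  b3=0 t=0,i=0
  .#.|#  b2=1 t=0,i=7
  ..#|#  b1=1 t=0,i=10
  ...|#  b0=1 t=0,i=9
  bits 01010111 = 87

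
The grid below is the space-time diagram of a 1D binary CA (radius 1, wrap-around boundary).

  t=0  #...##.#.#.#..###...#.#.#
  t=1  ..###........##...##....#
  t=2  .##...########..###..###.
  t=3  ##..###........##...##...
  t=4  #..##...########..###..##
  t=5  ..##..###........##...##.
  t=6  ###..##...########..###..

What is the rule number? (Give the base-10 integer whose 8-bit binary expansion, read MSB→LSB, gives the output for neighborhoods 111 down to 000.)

  ###|.  b7=0 t=0,i=15
  ##.|.  b6=0 t=0,i=0
  #.#|.  b5=0 t=0,i=6
  #..|.  b4=0 t=0,i=1
  .##|#  b3=1 t=0,i=4
  .#.|.  b2=0 t=0,i=7
  ..#|#  b1=1 t=0,i=3
  ...|#  b0=1 t=0,i=2
  bits 00001011 = 11

11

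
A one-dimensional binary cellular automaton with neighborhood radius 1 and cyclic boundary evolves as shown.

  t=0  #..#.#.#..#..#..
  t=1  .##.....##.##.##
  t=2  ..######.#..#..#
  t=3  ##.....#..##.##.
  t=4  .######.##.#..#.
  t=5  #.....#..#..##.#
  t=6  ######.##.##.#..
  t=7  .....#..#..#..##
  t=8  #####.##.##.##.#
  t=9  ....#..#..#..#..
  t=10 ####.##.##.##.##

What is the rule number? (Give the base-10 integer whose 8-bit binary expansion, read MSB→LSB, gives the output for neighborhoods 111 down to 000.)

83

  ###|.  b7=0 t=2,i=3
  ##.|#  b6=1 t=1,i=2
  #.#|.  b5=0 t=0,i=4
  #..|#  b4=1 t=0,i=1
  .##|.  b3=0 t=1,i=1
  .#.|.  b2=0 t=0,i=0
  ..#|#  b1=1 t=0,i=2
  ...|#  b0=1 t=1,i=4
  bits 01010011 = 83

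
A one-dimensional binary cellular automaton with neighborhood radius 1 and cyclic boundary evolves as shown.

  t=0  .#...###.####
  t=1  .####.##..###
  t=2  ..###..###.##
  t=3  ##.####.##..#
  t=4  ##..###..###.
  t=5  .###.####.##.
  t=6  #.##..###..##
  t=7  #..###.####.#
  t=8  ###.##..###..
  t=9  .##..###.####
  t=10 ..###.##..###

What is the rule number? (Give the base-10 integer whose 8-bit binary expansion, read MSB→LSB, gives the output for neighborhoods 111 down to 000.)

  [7] ### => #  t=0,i=6
  [6] ##. => #  t=0,i=7
  [5] #.# => .  t=0,i=0
  [4] #.. => #  t=0,i=2
  [3] .## => .  t=0,i=5
  [2] .#. => #  t=0,i=1
  [1] ..# => #  t=0,i=4
  [0] ... => #  t=0,i=3
  bits 11010111 = 215

215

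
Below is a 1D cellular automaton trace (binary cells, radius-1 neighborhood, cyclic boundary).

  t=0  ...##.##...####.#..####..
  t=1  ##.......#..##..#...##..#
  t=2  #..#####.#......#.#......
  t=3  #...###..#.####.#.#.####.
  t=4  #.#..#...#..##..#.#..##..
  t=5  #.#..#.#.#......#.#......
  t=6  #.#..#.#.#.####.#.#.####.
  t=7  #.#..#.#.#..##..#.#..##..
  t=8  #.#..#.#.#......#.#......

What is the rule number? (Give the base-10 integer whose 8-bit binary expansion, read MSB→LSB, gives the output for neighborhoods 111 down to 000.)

133

  ### -> #   bit 7 = 1  t=0,i=12
  ##. -> .   bit 6 = 0  t=0,i=4
  #.# -> .   bit 5 = 0  t=0,i=5
  #.. -> .   bit 4 = 0  t=0,i=8
  .## -> .   bit 3 = 0  t=0,i=3
  .#. -> #   bit 2 = 1  t=0,i=16
  ..# -> .   bit 1 = 0  t=0,i=2
  ... -> #   bit 0 = 1  t=0,i=0
  bits 10000101 = 133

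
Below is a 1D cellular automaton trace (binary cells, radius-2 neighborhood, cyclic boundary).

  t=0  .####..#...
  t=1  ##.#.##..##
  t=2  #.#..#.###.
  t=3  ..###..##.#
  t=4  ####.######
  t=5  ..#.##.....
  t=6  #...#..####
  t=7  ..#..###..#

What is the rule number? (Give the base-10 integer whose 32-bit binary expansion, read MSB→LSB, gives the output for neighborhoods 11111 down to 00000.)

1323262667

  nb #####: next=.  (t=4,i=0, bit31=0)
  nb ####.: next=#  (t=0,i=3, bit30=1)
  nb ###.#: next=.  (t=1,i=1, bit29=0)
  nb ###..: next=.  (t=0,i=4, bit28=0)
  nb ##.##: next=#  (t=4,i=4, bit27=1)
  nb ##.#.: next=#  (t=1,i=2, bit26=1)
  nb ##..#: next=#  (t=0,i=5, bit25=1)
  nb ##...: next=.  (t=5,i=6, bit24=0)
  nb #.###: next=#  (t=2,i=7, bit23=1)
  nb #.##.: next=#  (t=1,i=5, bit22=1)
  nb #.#.#: next=.  (t=1,i=3, bit21=0)
  nb #.#..: next=#  (t=2,i=2, bit20=1)
  nb #..##: next=#  (t=1,i=8, bit19=1)
  nb #..#.: next=#  (t=0,i=6, bit18=1)
  nb #...#: next=#  (t=6,i=2, bit17=1)
  nb #....: next=#  (t=0,i=9, bit16=1)
  nb .####: next=.  (t=0,i=2, bit15=0)
  nb .###.: next=#  (t=2,i=8, bit14=1)
  nb .##.#: next=#  (t=3,i=8, bit13=1)
  nb .##..: next=.  (t=1,i=6, bit12=0)
  nb .#.##: next=.  (t=1,i=4, bit11=0)
  nb .#.#.: next=.  (t=2,i=1, bit10=0)
  nb .#..#: next=#  (t=2,i=3, bit9=1)
  nb .#...: next=.  (t=0,i=8, bit8=0)
  nb ..###: next=#  (t=0,i=1, bit7=1)
  nb ..##.: next=#  (t=3,i=7, bit6=1)
  nb ..#.#: next=.  (t=2,i=5, bit5=0)
  nb ..#..: next=.  (t=0,i=7, bit4=0)
  nb ...##: next=#  (t=0,i=0, bit3=1)
  nb ...#.: next=.  (t=5,i=1, bit2=0)
  nb ....#: next=#  (t=0,i=10, bit1=1)
  nb .....: next=#  (t=5,i=8, bit0=1)
  bits 01001110110111110110001011001011 = 1323262667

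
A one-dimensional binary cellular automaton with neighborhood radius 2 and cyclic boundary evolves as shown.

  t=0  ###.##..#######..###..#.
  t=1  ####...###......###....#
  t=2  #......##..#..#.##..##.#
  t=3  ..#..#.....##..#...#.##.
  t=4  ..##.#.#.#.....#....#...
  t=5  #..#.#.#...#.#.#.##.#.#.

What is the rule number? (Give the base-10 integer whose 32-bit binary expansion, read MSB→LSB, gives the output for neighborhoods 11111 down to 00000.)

682224274

  #####|.  b31=0 t=0,i=10
  ####.|.  b30=0 t=0,i=13
  ###.#|#  b29=1 t=0,i=2
  ###..|.  b28=0 t=0,i=14
  ##.##|#  b27=1 t=0,i=3
  ##.#.|.  b26=0 t=4,i=4
  ##..#|.  b25=0 t=0,i=6
  ##...|.  b24=0 t=1,i=4
  #.###|#  b23=1 t=0,i=0
  #.##.|.  b22=0 t=0,i=4
  #.#.#|#  b21=1 t=4,i=5
  #.#..|.  b20=0 t=4,i=9
  #..##|#  b19=1 t=0,i=7
  #..#.|.  b18=0 t=0,i=21
  #...#|.  b17=0 t=1,i=5
  #....|#  b16=1 t=1,i=11
  .####|#  b15=1 t=0,i=9
  .###.|#  b14=1 t=0,i=1
  .##.#|#  b13=1 t=2,i=21
  .##..|.  b12=0 t=0,i=5
  .#.##|#  b11=1 t=0,i=23
  .#.#.|.  b10=0 t=4,i=6
  .#..#|#  b9=1 t=2,i=12
  .#...|.  b8=0 t=3,i=6
  ..###|#  b7=1 t=0,i=8
  ..##.|.  b6=0 t=2,i=7
  ..#.#|.  b5=0 t=0,i=22
  ..#..|#  b4=1 t=2,i=11
  ...##|.  b3=0 t=1,i=6
  ...#.|.  b2=0 t=3,i=1
  ....#|#  b1=1 t=1,i=14
  .....|.  b0=0 t=1,i=12
  bits 00101000101010011110101010010010 = 682224274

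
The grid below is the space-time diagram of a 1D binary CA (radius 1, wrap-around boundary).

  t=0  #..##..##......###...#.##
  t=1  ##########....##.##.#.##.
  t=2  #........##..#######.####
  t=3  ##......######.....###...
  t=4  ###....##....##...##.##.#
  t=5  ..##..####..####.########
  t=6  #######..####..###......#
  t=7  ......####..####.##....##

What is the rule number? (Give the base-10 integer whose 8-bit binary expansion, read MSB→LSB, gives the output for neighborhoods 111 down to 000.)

  ### -> .   bit 7 = 0  t=0,i=16
  ##. -> #   bit 6 = 1  t=0,i=0
  #.# -> #   bit 5 = 1  t=0,i=22
  #.. -> #   bit 4 = 1  t=0,i=1
  .## -> #   bit 3 = 1  t=0,i=3
  .#. -> .   bit 2 = 0  t=0,i=21
  ..# -> #   bit 1 = 1  t=0,i=2
  ... -> .   bit 0 = 0  t=0,i=10
  bits 01111010 = 122

122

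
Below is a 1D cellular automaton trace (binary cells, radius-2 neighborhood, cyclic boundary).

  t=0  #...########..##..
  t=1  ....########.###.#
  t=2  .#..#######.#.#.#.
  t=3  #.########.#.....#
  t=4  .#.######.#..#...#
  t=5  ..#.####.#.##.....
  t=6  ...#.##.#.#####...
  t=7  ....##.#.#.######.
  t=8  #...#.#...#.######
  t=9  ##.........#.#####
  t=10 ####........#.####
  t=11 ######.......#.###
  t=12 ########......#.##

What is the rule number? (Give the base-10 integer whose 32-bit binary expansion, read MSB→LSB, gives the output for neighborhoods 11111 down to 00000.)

3712867008

  ##### -> #   bit 31 = 1  t=0,i=6
  ####. -> #   bit 30 = 1  t=0,i=10
  ###.# -> .   bit 29 = 0  t=1,i=11
  ###.. -> #   bit 28 = 1  t=0,i=11
  ##.## -> #   bit 27 = 1  t=1,i=12
  ##.#. -> #   bit 26 = 1  t=1,i=16
  ##..# -> .   bit 25 = 0  t=0,i=12
  ##... -> #   bit 24 = 1  t=5,i=13
  #.### -> .   bit 23 = 0  t=1,i=13
  #.##. -> #   bit 22 = 1  t=5,i=11
  #.#.# -> .   bit 21 = 0  t=2,i=12
  #.#.. -> .   bit 20 = 0  t=1,i=17
  #..## -> #   bit 19 = 1  t=0,i=13
  #..#. -> #   bit 18 = 1  t=0,i=17
  #...# -> .   bit 17 = 0  t=0,i=2
  #.... -> #   bit 16 = 1  t=1,i=1
  .#### -> #   bit 15 = 1  t=0,i=5
  .###. -> #   bit 14 = 1  t=1,i=14
  .##.# -> .   bit 13 = 0  t=3,i=0
  .##.. -> #   bit 12 = 1  t=0,i=15
  .#.## -> #   bit 11 = 1  t=4,i=2
  .#.#. -> .   bit 10 = 0  t=2,i=13
  .#..# -> #   bit 9 = 1  t=2,i=2
  .#... -> .   bit 8 = 0  t=0,i=1
  ..### -> #   bit 7 = 1  t=0,i=4
  ..##. -> #   bit 6 = 1  t=0,i=14
  ..#.# -> .   bit 5 = 0  t=4,i=17
  ..#.. -> .   bit 4 = 0  t=0,i=0
  ...## -> .   bit 3 = 0  t=0,i=3
  ...#. -> .   bit 2 = 0  t=4,i=16
  ....# -> .   bit 1 = 0  t=1,i=2
  ..... -> .   bit 0 = 0  t=3,i=14
  bits 11011101010011011101101011000000 = 3712867008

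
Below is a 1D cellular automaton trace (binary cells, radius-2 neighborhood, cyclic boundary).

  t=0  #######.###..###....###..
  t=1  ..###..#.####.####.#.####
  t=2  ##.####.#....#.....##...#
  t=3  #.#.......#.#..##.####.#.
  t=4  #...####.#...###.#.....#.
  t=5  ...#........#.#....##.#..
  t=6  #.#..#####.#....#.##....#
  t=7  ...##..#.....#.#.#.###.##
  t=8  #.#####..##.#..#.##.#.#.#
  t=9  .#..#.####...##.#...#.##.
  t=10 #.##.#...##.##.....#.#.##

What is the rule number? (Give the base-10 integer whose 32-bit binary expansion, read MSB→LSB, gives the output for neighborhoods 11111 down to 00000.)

2603440717

  ##### -> #   bit 31 = 1  t=0,i=2
  ####. -> .   bit 30 = 0  t=0,i=5
  ###.# -> .   bit 29 = 0  t=0,i=6
  ###.. -> #   bit 28 = 1  t=0,i=10
  ##.## -> #   bit 27 = 1  t=0,i=7
  ##.#. -> .   bit 26 = 0  t=1,i=18
  ##..# -> #   bit 25 = 1  t=0,i=11
  ##... -> #   bit 24 = 1  t=0,i=16
  #.### -> .   bit 23 = 0  t=0,i=8
  #.##. -> .   bit 22 = 0  t=6,i=18
  #.#.# -> #   bit 21 = 1  t=1,i=19
  #.#.. -> .   bit 20 = 0  t=2,i=8
  #..## -> #   bit 19 = 1  t=0,i=12
  #..#. -> #   bit 18 = 1  t=1,i=6
  #...# -> .   bit 17 = 0  t=2,i=22
  #.... -> #   bit 16 = 1  t=0,i=17
  .#### -> .   bit 15 = 0  t=0,i=1
  .###. -> #   bit 14 = 1  t=0,i=9
  .##.# -> .   bit 13 = 0  t=3,i=16
  .##.. -> #   bit 12 = 1  t=2,i=20
  .#.## -> #   bit 11 = 1  t=1,i=8
  .#.#. -> .   bit 10 = 0  t=3,i=1
  .#..# -> #   bit 9 = 1  t=3,i=13
  .#... -> .   bit 8 = 0  t=2,i=9
  ..### -> .   bit 7 = 0  t=0,i=0
  ..##. -> #   bit 6 = 1  t=2,i=19
  ..#.# -> .   bit 5 = 0  t=1,i=7
  ..#.. -> .   bit 4 = 0  t=2,i=13
  ...## -> #   bit 3 = 1  t=0,i=19
  ...#. -> #   bit 2 = 1  t=2,i=12
  ....# -> .   bit 1 = 0  t=0,i=18
  ..... -> #   bit 0 = 1  t=2,i=16
  bits 10011011001011010101101001001101 = 2603440717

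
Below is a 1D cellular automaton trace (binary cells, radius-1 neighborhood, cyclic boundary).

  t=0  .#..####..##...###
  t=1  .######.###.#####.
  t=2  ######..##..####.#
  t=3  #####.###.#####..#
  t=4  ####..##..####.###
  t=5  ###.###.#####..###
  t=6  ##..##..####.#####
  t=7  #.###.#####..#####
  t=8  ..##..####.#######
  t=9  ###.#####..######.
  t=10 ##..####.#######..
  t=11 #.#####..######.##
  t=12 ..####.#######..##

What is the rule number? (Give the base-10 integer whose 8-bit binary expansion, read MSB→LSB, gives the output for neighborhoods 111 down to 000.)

  ### -> #   bit 7 = 1  t=0,i=5
  ##. -> .   bit 6 = 0  t=0,i=7
  #.# -> .   bit 5 = 0  t=0,i=0
  #.. -> #   bit 4 = 1  t=0,i=2
  .## -> #   bit 3 = 1  t=0,i=4
  .#. -> #   bit 2 = 1  t=0,i=1
  ..# -> #   bit 1 = 1  t=0,i=3
  ... -> #   bit 0 = 1  t=0,i=13
  bits 10011111 = 159

159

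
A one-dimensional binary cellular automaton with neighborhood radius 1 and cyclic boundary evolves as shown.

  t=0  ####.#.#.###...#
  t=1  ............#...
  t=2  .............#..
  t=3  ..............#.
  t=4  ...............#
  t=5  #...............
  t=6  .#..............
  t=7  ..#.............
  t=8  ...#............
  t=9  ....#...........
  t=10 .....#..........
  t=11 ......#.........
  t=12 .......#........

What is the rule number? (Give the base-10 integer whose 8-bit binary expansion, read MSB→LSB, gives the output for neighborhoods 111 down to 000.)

16

  [7] ### => .  t=0,i=0
  [6] ##. => .  t=0,i=3
  [5] #.# => .  t=0,i=4
  [4] #.. => #  t=0,i=12
  [3] .## => .  t=0,i=9
  [2] .#. => .  t=0,i=5
  [1] ..# => .  t=0,i=14
  [0] ... => .  t=0,i=13
  bits 00010000 = 16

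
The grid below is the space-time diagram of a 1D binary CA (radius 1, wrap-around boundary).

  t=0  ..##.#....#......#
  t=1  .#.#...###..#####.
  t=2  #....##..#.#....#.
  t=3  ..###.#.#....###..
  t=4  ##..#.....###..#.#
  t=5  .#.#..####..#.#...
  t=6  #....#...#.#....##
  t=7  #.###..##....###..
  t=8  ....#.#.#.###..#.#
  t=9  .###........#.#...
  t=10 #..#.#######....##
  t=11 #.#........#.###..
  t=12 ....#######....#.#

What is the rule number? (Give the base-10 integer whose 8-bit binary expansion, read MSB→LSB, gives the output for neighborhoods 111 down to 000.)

  nb ###: next=.  (t=1,i=8, bit7=0)
  nb ##.: next=#  (t=0,i=3, bit6=1)
  nb #.#: next=.  (t=0,i=4, bit5=0)
  nb #..: next=.  (t=0,i=0, bit4=0)
  nb .##: next=.  (t=0,i=2, bit3=0)
  nb .#.: next=.  (t=0,i=5, bit2=0)
  nb ..#: next=#  (t=0,i=1, bit1=1)
  nb ...: next=#  (t=0,i=7, bit0=1)
  bits 01000011 = 67

67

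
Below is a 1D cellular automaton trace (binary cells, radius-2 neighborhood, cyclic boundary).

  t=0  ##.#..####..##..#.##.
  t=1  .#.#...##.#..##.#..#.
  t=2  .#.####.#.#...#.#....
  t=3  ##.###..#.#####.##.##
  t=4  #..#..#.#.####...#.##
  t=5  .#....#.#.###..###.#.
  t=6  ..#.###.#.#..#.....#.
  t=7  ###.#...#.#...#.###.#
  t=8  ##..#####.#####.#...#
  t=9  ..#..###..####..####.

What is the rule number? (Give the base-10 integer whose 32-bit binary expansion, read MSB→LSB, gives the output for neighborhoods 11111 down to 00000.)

  ##### -> #   bit 31 = 1  t=3,i=12
  ####. -> #   bit 30 = 1  t=0,i=8
  ###.# -> .   bit 29 = 0  t=2,i=6
  ###.. -> .   bit 28 = 0  t=0,i=9
  ##.## -> .   bit 27 = 0  t=0,i=20
  ##.#. -> .   bit 26 = 0  t=0,i=2
  ##..# -> #   bit 25 = 1  t=0,i=10
  ##... -> .   bit 24 = 0  t=4,i=14
  #.### -> #   bit 23 = 1  t=2,i=3
  #.##. -> .   bit 22 = 0  t=0,i=0
  #.#.# -> #   bit 21 = 1  t=2,i=8
  #.#.. -> #   bit 20 = 1  t=0,i=3
  #..## -> .   bit 19 = 0  t=0,i=5
  #..#. -> .   bit 18 = 0  t=0,i=15
  #...# -> #   bit 17 = 1  t=1,i=5
  #.... -> .   bit 16 = 0  t=2,i=18
  .#### -> #   bit 15 = 1  t=0,i=7
  .###. -> .   bit 14 = 0  t=3,i=4
  .##.# -> #   bit 13 = 1  t=0,i=1
  .##.. -> #   bit 12 = 1  t=0,i=13
  .#.## -> .   bit 11 = 0  t=0,i=17
  .#.#. -> .   bit 10 = 0  t=1,i=2
  .#..# -> .   bit 9 = 0  t=0,i=4
  .#... -> #   bit 8 = 1  t=1,i=4
  ..### -> .   bit 7 = 0  t=0,i=6
  ..##. -> .   bit 6 = 0  t=0,i=12
  ..#.# -> #   bit 5 = 1  t=0,i=16
  ..#.. -> .   bit 4 = 0  t=1,i=19
  ...## -> #   bit 3 = 1  t=1,i=6
  ...#. -> #   bit 2 = 1  t=2,i=0
  ....# -> #   bit 1 = 1  t=2,i=20
  ..... -> #   bit 0 = 1  t=2,i=19
  bits 11000010101100101011000100101111 = 3266490671

3266490671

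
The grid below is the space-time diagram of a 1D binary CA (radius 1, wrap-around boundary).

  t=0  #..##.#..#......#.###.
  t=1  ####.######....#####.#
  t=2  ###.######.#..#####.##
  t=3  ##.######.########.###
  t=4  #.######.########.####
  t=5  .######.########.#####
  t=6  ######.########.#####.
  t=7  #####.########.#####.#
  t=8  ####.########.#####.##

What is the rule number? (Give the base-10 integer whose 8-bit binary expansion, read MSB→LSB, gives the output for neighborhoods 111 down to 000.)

190

  [7] ### => #  t=0,i=19
  [6] ##. => .  t=0,i=4
  [5] #.# => #  t=0,i=5
  [4] #.. => #  t=0,i=1
  [3] .## => #  t=0,i=3
  [2] .#. => #  t=0,i=0
  [1] ..# => #  t=0,i=2
  [0] ... => .  t=0,i=11
  bits 10111110 = 190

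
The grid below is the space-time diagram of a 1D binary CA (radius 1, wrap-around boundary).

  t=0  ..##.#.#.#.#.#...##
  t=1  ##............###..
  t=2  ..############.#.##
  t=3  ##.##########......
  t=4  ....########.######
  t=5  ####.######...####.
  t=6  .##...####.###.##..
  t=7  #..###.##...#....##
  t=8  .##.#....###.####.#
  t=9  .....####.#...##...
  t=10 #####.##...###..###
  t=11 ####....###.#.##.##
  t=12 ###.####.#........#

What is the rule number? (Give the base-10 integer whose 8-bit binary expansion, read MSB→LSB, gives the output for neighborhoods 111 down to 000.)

  ###|#  b7=1 t=1,i=15
  ##.|.  b6=0 t=0,i=3
  #.#|.  b5=0 t=0,i=4
  #..|#  b4=1 t=0,i=0
  .##|.  b3=0 t=0,i=2
  .#.|.  b2=0 t=0,i=5
  ..#|#  b1=1 t=0,i=1
  ...|#  b0=1 t=0,i=15
  bits 10010011 = 147

147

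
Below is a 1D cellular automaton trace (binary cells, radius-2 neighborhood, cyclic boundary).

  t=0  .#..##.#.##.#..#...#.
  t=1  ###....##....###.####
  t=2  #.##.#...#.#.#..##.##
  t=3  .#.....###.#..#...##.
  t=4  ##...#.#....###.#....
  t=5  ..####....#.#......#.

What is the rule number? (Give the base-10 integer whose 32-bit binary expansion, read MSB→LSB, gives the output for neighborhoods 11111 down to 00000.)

  #####|#  b31=1 t=1,i=0
  ####.|.  b30=0 t=1,i=1
  ###.#|.  b29=0 t=1,i=15
  ###..|#  b28=1 t=1,i=2
  ##.##|#  b27=1 t=1,i=16
  ##.#.|.  b26=0 t=0,i=6
  ##..#|.  b25=0 t=3,i=20
  ##...|#  b24=1 t=1,i=3
  #.###|#  b23=1 t=1,i=17
  #.##.|.  b22=0 t=0,i=9
  #.#.#|#  b21=1 t=0,i=7
  #.#..|.  b20=0 t=0,i=12
  #..##|.  b19=0 t=0,i=3
  #..#.|#  b18=1 t=0,i=0
  #...#|#  b17=1 t=0,i=17
  #....|.  b16=0 t=1,i=4
  .####|.  b15=0 t=1,i=18
  .###.|.  b14=0 t=1,i=14
  .##.#|.  b13=0 t=0,i=5
  .##..|.  b12=0 t=1,i=8
  .#.##|#  b11=1 t=0,i=8
  .#.#.|.  b10=0 t=2,i=10
  .#..#|#  b9=1 t=0,i=2
  .#...|.  b8=0 t=0,i=16
  ..###|#  b7=1 t=1,i=13
  ..##.|.  b6=0 t=0,i=4
  ..#.#|#  b5=1 t=2,i=9
  ..#..|#  b4=1 t=0,i=1
  ...##|.  b3=0 t=1,i=6
  ...#.|#  b2=1 t=0,i=18
  ....#|#  b1=1 t=1,i=5
  .....|.  b0=0 t=3,i=4
  bits 10011001101001100000101010110110 = 2577795766

2577795766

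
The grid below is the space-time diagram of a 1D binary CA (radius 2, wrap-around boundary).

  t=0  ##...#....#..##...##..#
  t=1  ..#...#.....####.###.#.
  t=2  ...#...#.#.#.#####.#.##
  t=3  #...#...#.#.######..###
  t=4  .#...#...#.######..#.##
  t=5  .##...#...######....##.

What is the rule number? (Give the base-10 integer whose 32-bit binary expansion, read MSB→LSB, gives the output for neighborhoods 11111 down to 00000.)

3923287369

  ##### -> #   bit 31 = 1  t=2,i=15
  ####. -> #   bit 30 = 1  t=1,i=14
  ###.# -> #   bit 29 = 1  t=1,i=15
  ###.. -> .   bit 28 = 0  t=0,i=1
  ##.## -> #   bit 27 = 1  t=1,i=16
  ##.#. -> .   bit 26 = 0  t=1,i=20
  ##..# -> .   bit 25 = 0  t=0,i=20
  ##... -> #   bit 24 = 1  t=0,i=2
  #.### -> #   bit 23 = 1  t=1,i=17
  #.##. -> #   bit 22 = 1  t=2,i=21
  #.#.# -> .   bit 21 = 0  t=2,i=9
  #.#.. -> #   bit 20 = 1  t=1,i=21
  #..## -> #   bit 19 = 1  t=0,i=12
  #..#. -> .   bit 18 = 0  t=4,i=18
  #...# -> .   bit 17 = 0  t=0,i=3
  #.... -> .   bit 16 = 0  t=0,i=7
  .#### -> #   bit 15 = 1  t=1,i=13
  .###. -> .   bit 14 = 0  t=0,i=0
  .##.# -> .   bit 13 = 0  t=4,i=22
  .##.. -> #   bit 12 = 1  t=0,i=14
  .#.## -> #   bit 11 = 1  t=2,i=12
  .#.#. -> #   bit 10 = 1  t=2,i=8
  .#..# -> .   bit 9 = 0  t=0,i=11
  .#... -> #   bit 8 = 1  t=0,i=6
  ..### -> .   bit 7 = 0  t=0,i=22
  ..##. -> #   bit 6 = 1  t=0,i=13
  ..#.# -> .   bit 5 = 0  t=2,i=7
  ..#.. -> .   bit 4 = 0  t=0,i=5
  ...## -> #   bit 3 = 1  t=0,i=17
  ...#. -> .   bit 2 = 0  t=0,i=4
  ....# -> .   bit 1 = 0  t=0,i=8
  ..... -> #   bit 0 = 1  t=1,i=9
  bits 11101001110110001001110101001001 = 3923287369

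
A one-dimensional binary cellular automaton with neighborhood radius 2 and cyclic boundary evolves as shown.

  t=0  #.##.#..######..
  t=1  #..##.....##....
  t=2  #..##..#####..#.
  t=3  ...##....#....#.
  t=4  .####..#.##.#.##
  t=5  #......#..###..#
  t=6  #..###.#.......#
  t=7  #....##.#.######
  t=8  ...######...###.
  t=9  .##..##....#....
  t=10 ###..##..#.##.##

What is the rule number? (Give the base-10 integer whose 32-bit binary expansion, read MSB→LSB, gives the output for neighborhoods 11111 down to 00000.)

  nb #####: next=#  (t=0,i=10, bit31=1)
  nb ####.: next=.  (t=0,i=12, bit30=0)
  nb ###.#: next=#  (t=6,i=5, bit29=1)
  nb ###..: next=.  (t=0,i=13, bit28=0)
  nb ##.##: next=#  (t=4,i=0, bit27=1)
  nb ##.#.: next=#  (t=0,i=4, bit26=1)
  nb ##..#: next=.  (t=0,i=14, bit25=0)
  nb ##...: next=.  (t=1,i=5, bit24=0)
  nb #.###: next=.  (t=4,i=1, bit23=0)
  nb #.##.: next=.  (t=0,i=2, bit22=0)
  nb #.#.#: next=#  (t=4,i=12, bit21=1)
  nb #.#..: next=.  (t=0,i=5, bit20=0)
  nb #..##: next=.  (t=0,i=7, bit19=0)
  nb #..#.: next=.  (t=0,i=15, bit18=0)
  nb #...#: next=.  (t=8,i=10, bit17=0)
  nb #....: next=.  (t=1,i=6, bit16=0)
  nb .####: next=.  (t=0,i=9, bit15=0)
  nb .###.: next=.  (t=5,i=11, bit14=0)
  nb .##.#: next=#  (t=0,i=3, bit13=1)
  nb .##..: next=#  (t=1,i=4, bit12=1)
  nb .#.##: next=.  (t=0,i=1, bit11=0)
  nb .#.#.: next=.  (t=2,i=15, bit10=0)
  nb .#..#: next=.  (t=0,i=6, bit9=0)
  nb .#...: next=#  (t=3,i=10, bit8=1)
  nb ..###: next=.  (t=0,i=8, bit7=0)
  nb ..##.: next=#  (t=1,i=3, bit6=1)
  nb ..#.#: next=#  (t=0,i=0, bit5=1)
  nb ..#..: next=#  (t=1,i=0, bit4=1)
  nb ...##: next=#  (t=1,i=9, bit3=1)
  nb ...#.: next=.  (t=1,i=15, bit2=0)
  nb ....#: next=#  (t=1,i=8, bit1=1)
  nb .....: next=#  (t=1,i=7, bit0=1)
  bits 10101100001000000011000101111011 = 2887790971

2887790971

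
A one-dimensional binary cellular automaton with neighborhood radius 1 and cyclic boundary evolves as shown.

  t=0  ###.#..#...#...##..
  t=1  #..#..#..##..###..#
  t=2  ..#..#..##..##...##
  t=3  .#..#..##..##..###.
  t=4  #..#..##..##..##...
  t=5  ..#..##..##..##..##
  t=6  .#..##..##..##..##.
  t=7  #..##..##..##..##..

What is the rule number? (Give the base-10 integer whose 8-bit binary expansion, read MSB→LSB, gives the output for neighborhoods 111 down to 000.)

43

  ### -> .   bit 7 = 0  t=0,i=1
  ##. -> .   bit 6 = 0  t=0,i=2
  #.# -> #   bit 5 = 1  t=0,i=3
  #.. -> .   bit 4 = 0  t=0,i=5
  .## -> #   bit 3 = 1  t=0,i=0
  .#. -> .   bit 2 = 0  t=0,i=4
  ..# -> #   bit 1 = 1  t=0,i=6
  ... -> #   bit 0 = 1  t=0,i=9
  bits 00101011 = 43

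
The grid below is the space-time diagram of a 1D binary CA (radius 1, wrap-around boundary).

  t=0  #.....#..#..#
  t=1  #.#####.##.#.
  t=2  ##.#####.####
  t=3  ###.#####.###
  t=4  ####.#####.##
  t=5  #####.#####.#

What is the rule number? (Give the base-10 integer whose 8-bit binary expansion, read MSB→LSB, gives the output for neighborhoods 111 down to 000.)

231

  nb ###: next=#  (t=1,i=3, bit7=1)
  nb ##.: next=#  (t=0,i=0, bit6=1)
  nb #.#: next=#  (t=1,i=1, bit5=1)
  nb #..: next=.  (t=0,i=1, bit4=0)
  nb .##: next=.  (t=0,i=12, bit3=0)
  nb .#.: next=#  (t=0,i=6, bit2=1)
  nb ..#: next=#  (t=0,i=5, bit1=1)
  nb ...: next=#  (t=0,i=2, bit0=1)
  bits 11100111 = 231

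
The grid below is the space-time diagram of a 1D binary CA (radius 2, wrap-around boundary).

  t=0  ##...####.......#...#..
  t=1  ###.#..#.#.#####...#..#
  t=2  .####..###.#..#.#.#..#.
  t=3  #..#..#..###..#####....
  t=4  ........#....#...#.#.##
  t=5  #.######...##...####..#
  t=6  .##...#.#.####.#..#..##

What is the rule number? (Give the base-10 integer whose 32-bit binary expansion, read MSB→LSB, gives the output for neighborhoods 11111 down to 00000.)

  nb #####: next=.  (t=1,i=13, bit31=0)
  nb ####.: next=#  (t=0,i=7, bit30=1)
  nb ###.#: next=#  (t=1,i=2, bit29=1)
  nb ###..: next=.  (t=0,i=8, bit28=0)
  nb ##.##: next=#  (t=5,i=1, bit27=1)
  nb ##.#.: next=#  (t=1,i=3, bit26=1)
  nb ##..#: next=.  (t=2,i=5, bit25=0)
  nb ##...: next=#  (t=0,i=2, bit24=1)
  nb #.###: next=#  (t=1,i=11, bit23=1)
  nb #.##.: next=.  (t=4,i=21, bit22=0)
  nb #.#.#: next=#  (t=1,i=9, bit21=1)
  nb #.#..: next=#  (t=1,i=4, bit20=1)
  nb #..##: next=#  (t=0,i=22, bit19=1)
  nb #..#.: next=.  (t=1,i=6, bit18=0)
  nb #...#: next=.  (t=0,i=3, bit17=0)
  nb #....: next=.  (t=0,i=10, bit16=0)
  nb .####: next=.  (t=0,i=6, bit15=0)
  nb .###.: next=.  (t=2,i=8, bit14=0)
  nb .##.#: next=.  (t=5,i=0, bit13=0)
  nb .##..: next=#  (t=0,i=1, bit12=1)
  nb .#.##: next=.  (t=1,i=10, bit11=0)
  nb .#.#.: next=#  (t=1,i=8, bit10=1)
  nb .#..#: next=.  (t=0,i=21, bit9=0)
  nb .#...: next=.  (t=0,i=17, bit8=0)
  nb ..###: next=.  (t=0,i=5, bit7=0)
  nb ..##.: next=#  (t=0,i=0, bit6=1)
  nb ..#.#: next=#  (t=1,i=7, bit5=1)
  nb ..#..: next=.  (t=0,i=16, bit4=0)
  nb ...##: next=#  (t=0,i=4, bit3=1)
  nb ...#.: next=#  (t=0,i=15, bit2=1)
  nb ....#: next=#  (t=0,i=14, bit1=1)
  nb .....: next=#  (t=0,i=11, bit0=1)
  bits 01101101101110000001010001101111 = 1840780399

1840780399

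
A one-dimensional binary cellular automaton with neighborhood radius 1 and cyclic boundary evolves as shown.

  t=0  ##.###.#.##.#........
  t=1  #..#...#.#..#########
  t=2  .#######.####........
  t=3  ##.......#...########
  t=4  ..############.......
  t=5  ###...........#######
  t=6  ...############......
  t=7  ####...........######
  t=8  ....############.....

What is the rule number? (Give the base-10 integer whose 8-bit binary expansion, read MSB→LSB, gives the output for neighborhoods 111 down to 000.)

  ###|.  b7=0 t=0,i=4
  ##.|.  b6=0 t=0,i=1
  #.#|.  b5=0 t=0,i=2
  #..|#  b4=1 t=0,i=13
  .##|#  b3=1 t=0,i=0
  .#.|#  b2=1 t=0,i=7
  ..#|#  b1=1 t=0,i=20
  ...|#  b0=1 t=0,i=14
  bits 00011111 = 31

31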